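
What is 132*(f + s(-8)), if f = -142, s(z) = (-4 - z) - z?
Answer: -17160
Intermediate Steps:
s(z) = -4 - 2*z
132*(f + s(-8)) = 132*(-142 + (-4 - 2*(-8))) = 132*(-142 + (-4 + 16)) = 132*(-142 + 12) = 132*(-130) = -17160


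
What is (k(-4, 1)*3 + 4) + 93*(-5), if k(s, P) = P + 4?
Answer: -446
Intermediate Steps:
k(s, P) = 4 + P
(k(-4, 1)*3 + 4) + 93*(-5) = ((4 + 1)*3 + 4) + 93*(-5) = (5*3 + 4) - 465 = (15 + 4) - 465 = 19 - 465 = -446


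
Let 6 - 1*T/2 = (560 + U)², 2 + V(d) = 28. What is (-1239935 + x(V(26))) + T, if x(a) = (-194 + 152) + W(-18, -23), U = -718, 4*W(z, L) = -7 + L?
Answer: -2579801/2 ≈ -1.2899e+6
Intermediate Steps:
V(d) = 26 (V(d) = -2 + 28 = 26)
W(z, L) = -7/4 + L/4 (W(z, L) = (-7 + L)/4 = -7/4 + L/4)
T = -49916 (T = 12 - 2*(560 - 718)² = 12 - 2*(-158)² = 12 - 2*24964 = 12 - 49928 = -49916)
x(a) = -99/2 (x(a) = (-194 + 152) + (-7/4 + (¼)*(-23)) = -42 + (-7/4 - 23/4) = -42 - 15/2 = -99/2)
(-1239935 + x(V(26))) + T = (-1239935 - 99/2) - 49916 = -2479969/2 - 49916 = -2579801/2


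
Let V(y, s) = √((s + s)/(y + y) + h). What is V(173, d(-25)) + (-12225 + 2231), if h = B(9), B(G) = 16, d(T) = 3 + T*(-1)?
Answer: -9994 + 2*√120927/173 ≈ -9990.0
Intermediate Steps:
d(T) = 3 - T
h = 16
V(y, s) = √(16 + s/y) (V(y, s) = √((s + s)/(y + y) + 16) = √((2*s)/((2*y)) + 16) = √((2*s)*(1/(2*y)) + 16) = √(s/y + 16) = √(16 + s/y))
V(173, d(-25)) + (-12225 + 2231) = √(16 + (3 - 1*(-25))/173) + (-12225 + 2231) = √(16 + (3 + 25)*(1/173)) - 9994 = √(16 + 28*(1/173)) - 9994 = √(16 + 28/173) - 9994 = √(2796/173) - 9994 = 2*√120927/173 - 9994 = -9994 + 2*√120927/173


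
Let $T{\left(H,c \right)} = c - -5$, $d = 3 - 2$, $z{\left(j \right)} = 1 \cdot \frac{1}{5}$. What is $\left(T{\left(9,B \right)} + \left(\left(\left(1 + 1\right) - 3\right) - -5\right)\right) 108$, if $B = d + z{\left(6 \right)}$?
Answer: $\frac{5508}{5} \approx 1101.6$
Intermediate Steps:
$z{\left(j \right)} = \frac{1}{5}$ ($z{\left(j \right)} = 1 \cdot \frac{1}{5} = \frac{1}{5}$)
$d = 1$ ($d = 3 - 2 = 1$)
$B = \frac{6}{5}$ ($B = 1 + \frac{1}{5} = \frac{6}{5} \approx 1.2$)
$T{\left(H,c \right)} = 5 + c$ ($T{\left(H,c \right)} = c + 5 = 5 + c$)
$\left(T{\left(9,B \right)} + \left(\left(\left(1 + 1\right) - 3\right) - -5\right)\right) 108 = \left(\left(5 + \frac{6}{5}\right) + \left(\left(\left(1 + 1\right) - 3\right) - -5\right)\right) 108 = \left(\frac{31}{5} + \left(\left(2 - 3\right) + 5\right)\right) 108 = \left(\frac{31}{5} + \left(-1 + 5\right)\right) 108 = \left(\frac{31}{5} + 4\right) 108 = \frac{51}{5} \cdot 108 = \frac{5508}{5}$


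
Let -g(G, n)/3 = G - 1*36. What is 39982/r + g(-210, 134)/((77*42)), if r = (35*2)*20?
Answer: 1551607/53900 ≈ 28.787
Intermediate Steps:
r = 1400 (r = 70*20 = 1400)
g(G, n) = 108 - 3*G (g(G, n) = -3*(G - 1*36) = -3*(G - 36) = -3*(-36 + G) = 108 - 3*G)
39982/r + g(-210, 134)/((77*42)) = 39982/1400 + (108 - 3*(-210))/((77*42)) = 39982*(1/1400) + (108 + 630)/3234 = 19991/700 + 738*(1/3234) = 19991/700 + 123/539 = 1551607/53900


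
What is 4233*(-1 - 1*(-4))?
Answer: 12699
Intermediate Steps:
4233*(-1 - 1*(-4)) = 4233*(-1 + 4) = 4233*3 = 12699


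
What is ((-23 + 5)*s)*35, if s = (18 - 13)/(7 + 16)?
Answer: -3150/23 ≈ -136.96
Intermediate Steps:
s = 5/23 ≈ 0.21739
((-23 + 5)*s)*35 = ((-23 + 5)*(5/23))*35 = -18*5/23*35 = -90/23*35 = -3150/23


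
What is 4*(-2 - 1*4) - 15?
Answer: -39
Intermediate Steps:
4*(-2 - 1*4) - 15 = 4*(-2 - 4) - 15 = 4*(-6) - 15 = -24 - 15 = -39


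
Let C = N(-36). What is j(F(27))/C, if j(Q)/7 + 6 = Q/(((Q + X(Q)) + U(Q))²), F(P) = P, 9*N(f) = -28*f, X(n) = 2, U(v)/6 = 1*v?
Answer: -218859/583696 ≈ -0.37495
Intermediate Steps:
U(v) = 6*v (U(v) = 6*(1*v) = 6*v)
N(f) = -28*f/9 (N(f) = (-28*f)/9 = -28*f/9)
C = 112 (C = -28/9*(-36) = 112)
j(Q) = -42 + 7*Q/(2 + 7*Q)² (j(Q) = -42 + 7*(Q/(((Q + 2) + 6*Q)²)) = -42 + 7*(Q/(((2 + Q) + 6*Q)²)) = -42 + 7*(Q/((2 + 7*Q)²)) = -42 + 7*(Q/(2 + 7*Q)²) = -42 + 7*Q/(2 + 7*Q)²)
j(F(27))/C = (-42 + 7*27/(2 + 7*27)²)/112 = (-42 + 7*27/(2 + 189)²)*(1/112) = (-42 + 7*27/191²)*(1/112) = (-42 + 7*27*(1/36481))*(1/112) = (-42 + 189/36481)*(1/112) = -1532013/36481*1/112 = -218859/583696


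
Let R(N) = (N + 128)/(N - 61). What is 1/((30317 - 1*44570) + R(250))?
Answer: -1/14251 ≈ -7.0170e-5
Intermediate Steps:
R(N) = (128 + N)/(-61 + N)
1/((30317 - 1*44570) + R(250)) = 1/((30317 - 1*44570) + (128 + 250)/(-61 + 250)) = 1/((30317 - 44570) + 378/189) = 1/(-14253 + (1/189)*378) = 1/(-14253 + 2) = 1/(-14251) = -1/14251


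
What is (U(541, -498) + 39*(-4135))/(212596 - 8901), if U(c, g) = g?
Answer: -161763/203695 ≈ -0.79414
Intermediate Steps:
(U(541, -498) + 39*(-4135))/(212596 - 8901) = (-498 + 39*(-4135))/(212596 - 8901) = (-498 - 161265)/203695 = -161763*1/203695 = -161763/203695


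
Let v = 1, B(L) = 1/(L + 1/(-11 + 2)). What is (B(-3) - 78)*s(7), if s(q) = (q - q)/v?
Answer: 0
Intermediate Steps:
B(L) = 1/(-⅑ + L) (B(L) = 1/(L + 1/(-9)) = 1/(L - ⅑) = 1/(-⅑ + L))
s(q) = 0 (s(q) = (q - q)/1 = 0*1 = 0)
(B(-3) - 78)*s(7) = (9/(-1 + 9*(-3)) - 78)*0 = (9/(-1 - 27) - 78)*0 = (9/(-28) - 78)*0 = (9*(-1/28) - 78)*0 = (-9/28 - 78)*0 = -2193/28*0 = 0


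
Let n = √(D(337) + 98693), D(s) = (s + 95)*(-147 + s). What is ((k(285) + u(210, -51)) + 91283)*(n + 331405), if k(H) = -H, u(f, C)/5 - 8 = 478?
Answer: 30962506340 + 93428*√180773 ≈ 3.1002e+10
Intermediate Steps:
u(f, C) = 2430 (u(f, C) = 40 + 5*478 = 40 + 2390 = 2430)
D(s) = (-147 + s)*(95 + s) (D(s) = (95 + s)*(-147 + s) = (-147 + s)*(95 + s))
n = √180773 (n = √((-13965 + 337² - 52*337) + 98693) = √((-13965 + 113569 - 17524) + 98693) = √(82080 + 98693) = √180773 ≈ 425.17)
((k(285) + u(210, -51)) + 91283)*(n + 331405) = ((-1*285 + 2430) + 91283)*(√180773 + 331405) = ((-285 + 2430) + 91283)*(331405 + √180773) = (2145 + 91283)*(331405 + √180773) = 93428*(331405 + √180773) = 30962506340 + 93428*√180773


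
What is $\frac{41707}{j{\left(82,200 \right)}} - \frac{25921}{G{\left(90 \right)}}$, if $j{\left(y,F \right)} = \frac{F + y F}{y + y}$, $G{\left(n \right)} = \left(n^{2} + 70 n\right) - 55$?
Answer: $\frac{4884438273}{11906350} \approx 410.24$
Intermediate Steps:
$G{\left(n \right)} = -55 + n^{2} + 70 n$
$j{\left(y,F \right)} = \frac{F + F y}{2 y}$
$\frac{41707}{j{\left(82,200 \right)}} - \frac{25921}{G{\left(90 \right)}} = \frac{41707}{\frac{1}{2} \cdot 200 \cdot \frac{1}{82} \left(1 + 82\right)} - \frac{25921}{-55 + 90^{2} + 70 \cdot 90} = \frac{41707}{\frac{1}{2} \cdot 200 \cdot \frac{1}{82} \cdot 83} - \frac{25921}{-55 + 8100 + 6300} = \frac{41707}{\frac{4150}{41}} - \frac{25921}{14345} = 41707 \cdot \frac{41}{4150} - \frac{25921}{14345} = \frac{1709987}{4150} - \frac{25921}{14345} = \frac{4884438273}{11906350}$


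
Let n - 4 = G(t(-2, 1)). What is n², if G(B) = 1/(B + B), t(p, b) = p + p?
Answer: 961/64 ≈ 15.016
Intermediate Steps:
t(p, b) = 2*p
G(B) = 1/(2*B)
n = 31/8 (n = 4 + 1/(2*((2*(-2)))) = 4 + (½)/(-4) = 4 + (½)*(-¼) = 4 - ⅛ = 31/8 ≈ 3.8750)
n² = (31/8)² = 961/64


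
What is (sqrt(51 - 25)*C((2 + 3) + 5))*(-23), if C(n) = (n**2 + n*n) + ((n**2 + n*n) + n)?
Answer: -9430*sqrt(26) ≈ -48084.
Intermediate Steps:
C(n) = n + 4*n**2 (C(n) = (n**2 + n**2) + ((n**2 + n**2) + n) = 2*n**2 + (2*n**2 + n) = 2*n**2 + (n + 2*n**2) = n + 4*n**2)
(sqrt(51 - 25)*C((2 + 3) + 5))*(-23) = (sqrt(51 - 25)*(((2 + 3) + 5)*(1 + 4*((2 + 3) + 5))))*(-23) = (sqrt(26)*((5 + 5)*(1 + 4*(5 + 5))))*(-23) = (sqrt(26)*(10*(1 + 4*10)))*(-23) = (sqrt(26)*(10*(1 + 40)))*(-23) = (sqrt(26)*(10*41))*(-23) = (sqrt(26)*410)*(-23) = (410*sqrt(26))*(-23) = -9430*sqrt(26)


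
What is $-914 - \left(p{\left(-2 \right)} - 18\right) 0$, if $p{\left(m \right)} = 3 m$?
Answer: $-914$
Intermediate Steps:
$-914 - \left(p{\left(-2 \right)} - 18\right) 0 = -914 - \left(3 \left(-2\right) - 18\right) 0 = -914 - \left(-6 - 18\right) 0 = -914 - \left(-24\right) 0 = -914 - 0 = -914 + 0 = -914$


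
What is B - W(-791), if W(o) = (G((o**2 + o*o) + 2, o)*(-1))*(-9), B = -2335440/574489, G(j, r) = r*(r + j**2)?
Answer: 6404246266056495703215/574489 ≈ 1.1148e+16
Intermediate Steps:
B = -2335440/574489 (B = -2335440*1/574489 = -2335440/574489 ≈ -4.0652)
W(o) = 9*o*(o + (2 + 2*o**2)**2) (W(o) = ((o*(o + ((o**2 + o*o) + 2)**2))*(-1))*(-9) = ((o*(o + ((o**2 + o**2) + 2)**2))*(-1))*(-9) = ((o*(o + (2*o**2 + 2)**2))*(-1))*(-9) = ((o*(o + (2 + 2*o**2)**2))*(-1))*(-9) = -o*(o + (2 + 2*o**2)**2)*(-9) = 9*o*(o + (2 + 2*o**2)**2))
B - W(-791) = -2335440/574489 - 9*(-791)*(-791 + 4*(1 + (-791)**2)**2) = -2335440/574489 - 9*(-791)*(-791 + 4*(1 + 625681)**2) = -2335440/574489 - 9*(-791)*(-791 + 4*625682**2) = -2335440/574489 - 9*(-791)*(-791 + 4*391477965124) = -2335440/574489 - 9*(-791)*(-791 + 1565911860496) = -2335440/574489 - 9*(-791)*1565911859705 = -2335440/574489 - 1*(-11147726529239895) = -2335440/574489 + 11147726529239895 = 6404246266056495703215/574489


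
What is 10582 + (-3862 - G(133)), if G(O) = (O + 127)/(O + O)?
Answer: 893630/133 ≈ 6719.0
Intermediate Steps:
G(O) = (127 + O)/(2*O) (G(O) = (127 + O)/((2*O)) = (127 + O)*(1/(2*O)) = (127 + O)/(2*O))
10582 + (-3862 - G(133)) = 10582 + (-3862 - (127 + 133)/(2*133)) = 10582 + (-3862 - 260/(2*133)) = 10582 + (-3862 - 1*130/133) = 10582 + (-3862 - 130/133) = 10582 - 513776/133 = 893630/133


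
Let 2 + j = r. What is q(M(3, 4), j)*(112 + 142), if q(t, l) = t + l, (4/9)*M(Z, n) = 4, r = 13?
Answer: 5080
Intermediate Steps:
j = 11 (j = -2 + 13 = 11)
M(Z, n) = 9 (M(Z, n) = (9/4)*4 = 9)
q(t, l) = l + t
q(M(3, 4), j)*(112 + 142) = (11 + 9)*(112 + 142) = 20*254 = 5080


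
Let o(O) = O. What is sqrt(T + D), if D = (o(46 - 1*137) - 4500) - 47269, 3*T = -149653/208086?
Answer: I*sqrt(2245537147147946)/208086 ≈ 227.73*I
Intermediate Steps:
T = -149653/624258 (T = (-149653/208086)/3 = (-149653*1/208086)/3 = (1/3)*(-149653/208086) = -149653/624258 ≈ -0.23973)
D = -51860 (D = ((46 - 1*137) - 4500) - 47269 = ((46 - 137) - 4500) - 47269 = (-91 - 4500) - 47269 = -4591 - 47269 = -51860)
sqrt(T + D) = sqrt(-149653/624258 - 51860) = sqrt(-32374169533/624258) = I*sqrt(2245537147147946)/208086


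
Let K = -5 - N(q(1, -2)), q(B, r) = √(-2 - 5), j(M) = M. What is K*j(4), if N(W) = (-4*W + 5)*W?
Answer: -132 - 20*I*√7 ≈ -132.0 - 52.915*I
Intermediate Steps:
q(B, r) = I*√7 (q(B, r) = √(-7) = I*√7)
N(W) = W*(5 - 4*W) (N(W) = (5 - 4*W)*W = W*(5 - 4*W))
K = -5 - I*√7*(5 - 4*I*√7) ≈ -33.0 - 13.229*I
K*j(4) = (-33 - 5*I*√7)*4 = -132 - 20*I*√7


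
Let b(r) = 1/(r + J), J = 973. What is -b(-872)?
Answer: -1/101 ≈ -0.0099010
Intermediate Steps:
b(r) = 1/(973 + r) (b(r) = 1/(r + 973) = 1/(973 + r))
-b(-872) = -1/(973 - 872) = -1/101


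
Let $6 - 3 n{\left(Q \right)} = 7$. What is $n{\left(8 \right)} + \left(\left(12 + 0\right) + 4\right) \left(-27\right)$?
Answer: $- \frac{1297}{3} \approx -432.33$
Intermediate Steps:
$n{\left(Q \right)} = - \frac{1}{3}$ ($n{\left(Q \right)} = 2 - \frac{7}{3} = - \frac{1}{3}$)
$n{\left(8 \right)} + \left(\left(12 + 0\right) + 4\right) \left(-27\right) = - \frac{1}{3} + \left(\left(12 + 0\right) + 4\right) \left(-27\right) = - \frac{1}{3} + \left(12 + 4\right) \left(-27\right) = - \frac{1}{3} + 16 \left(-27\right) = - \frac{1}{3} - 432 = - \frac{1297}{3}$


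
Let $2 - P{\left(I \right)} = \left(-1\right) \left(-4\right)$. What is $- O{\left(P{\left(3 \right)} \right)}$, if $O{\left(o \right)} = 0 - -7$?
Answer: $-7$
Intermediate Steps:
$P{\left(I \right)} = -2$ ($P{\left(I \right)} = 2 - \left(-1\right) \left(-4\right) = 2 - 4 = -2$)
$O{\left(o \right)} = 7$ ($O{\left(o \right)} = 0 + 7 = 7$)
$- O{\left(P{\left(3 \right)} \right)} = \left(-1\right) 7 = -7$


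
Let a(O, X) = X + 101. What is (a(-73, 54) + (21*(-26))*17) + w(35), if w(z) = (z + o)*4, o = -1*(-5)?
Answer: -8967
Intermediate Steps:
o = 5
a(O, X) = 101 + X
w(z) = 20 + 4*z (w(z) = (z + 5)*4 = (5 + z)*4 = 20 + 4*z)
(a(-73, 54) + (21*(-26))*17) + w(35) = ((101 + 54) + (21*(-26))*17) + (20 + 4*35) = (155 - 546*17) + (20 + 140) = (155 - 9282) + 160 = -9127 + 160 = -8967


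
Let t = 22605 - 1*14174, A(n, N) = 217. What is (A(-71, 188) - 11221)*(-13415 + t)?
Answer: 54843936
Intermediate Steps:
t = 8431 (t = 22605 - 14174 = 8431)
(A(-71, 188) - 11221)*(-13415 + t) = (217 - 11221)*(-13415 + 8431) = -11004*(-4984) = 54843936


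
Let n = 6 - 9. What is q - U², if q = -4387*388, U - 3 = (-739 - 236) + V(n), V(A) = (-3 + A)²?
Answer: -2578252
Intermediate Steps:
n = -3
U = -936 (U = 3 + ((-739 - 236) + (-3 - 3)²) = 3 + (-975 + (-6)²) = 3 + (-975 + 36) = 3 - 939 = -936)
q = -1702156
q - U² = -1702156 - 1*(-936)² = -1702156 - 1*876096 = -1702156 - 876096 = -2578252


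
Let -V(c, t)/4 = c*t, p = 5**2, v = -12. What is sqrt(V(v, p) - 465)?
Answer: 7*sqrt(15) ≈ 27.111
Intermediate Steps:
p = 25
V(c, t) = -4*c*t
sqrt(V(v, p) - 465) = sqrt(-4*(-12)*25 - 465) = sqrt(1200 - 465) = sqrt(735) = 7*sqrt(15)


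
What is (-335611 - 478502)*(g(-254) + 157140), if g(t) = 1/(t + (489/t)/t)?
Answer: -2096329846876377192/16386575 ≈ -1.2793e+11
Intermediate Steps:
g(t) = 1/(t + 489/t²)
(-335611 - 478502)*(g(-254) + 157140) = (-335611 - 478502)*((-254)²/(489 + (-254)³) + 157140) = -814113*(64516/(489 - 16387064) + 157140) = -814113*(64516/(-16386575) + 157140) = -814113*(64516*(-1/16386575) + 157140) = -814113*(-64516/16386575 + 157140) = -814113*2574986330984/16386575 = -2096329846876377192/16386575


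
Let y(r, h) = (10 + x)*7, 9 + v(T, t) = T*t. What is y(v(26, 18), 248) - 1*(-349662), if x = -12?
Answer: 349648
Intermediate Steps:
v(T, t) = -9 + T*t
y(r, h) = -14 (y(r, h) = (10 - 12)*7 = -2*7 = -14)
y(v(26, 18), 248) - 1*(-349662) = -14 - 1*(-349662) = -14 + 349662 = 349648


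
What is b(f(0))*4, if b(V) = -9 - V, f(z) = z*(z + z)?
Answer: -36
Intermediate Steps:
f(z) = 2*z² (f(z) = z*(2*z) = 2*z²)
b(f(0))*4 = (-9 - 2*0²)*4 = (-9 - 2*0)*4 = (-9 - 1*0)*4 = (-9 + 0)*4 = -9*4 = -36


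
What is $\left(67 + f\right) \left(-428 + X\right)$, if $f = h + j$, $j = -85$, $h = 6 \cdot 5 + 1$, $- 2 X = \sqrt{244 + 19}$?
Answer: $-5564 - \frac{13 \sqrt{263}}{2} \approx -5669.4$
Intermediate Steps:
$X = - \frac{\sqrt{263}}{2}$ ($X = - \frac{\sqrt{244 + 19}}{2} = - \frac{\sqrt{263}}{2} \approx -8.1086$)
$h = 31$ ($h = 30 + 1 = 31$)
$f = -54$ ($f = 31 - 85 = -54$)
$\left(67 + f\right) \left(-428 + X\right) = \left(67 - 54\right) \left(-428 - \frac{\sqrt{263}}{2}\right) = 13 \left(-428 - \frac{\sqrt{263}}{2}\right) = -5564 - \frac{13 \sqrt{263}}{2}$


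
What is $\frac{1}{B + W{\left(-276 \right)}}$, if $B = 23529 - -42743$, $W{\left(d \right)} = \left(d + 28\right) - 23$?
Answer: $\frac{1}{66001} \approx 1.5151 \cdot 10^{-5}$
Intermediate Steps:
$W{\left(d \right)} = 5 + d$ ($W{\left(d \right)} = \left(28 + d\right) - 23 = 5 + d$)
$B = 66272$ ($B = 23529 + 42743 = 66272$)
$\frac{1}{B + W{\left(-276 \right)}} = \frac{1}{66272 + \left(5 - 276\right)} = \frac{1}{66272 - 271} = \frac{1}{66001}$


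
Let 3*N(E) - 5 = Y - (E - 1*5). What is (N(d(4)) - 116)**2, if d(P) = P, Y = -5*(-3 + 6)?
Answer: 14161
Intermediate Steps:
Y = -15 (Y = -5*3 = -15)
N(E) = -5/3 - E/3 (N(E) = 5/3 + (-15 - (E - 1*5))/3 = 5/3 + (-15 - (E - 5))/3 = 5/3 + (-15 - (-5 + E))/3 = 5/3 + (-15 + (5 - E))/3 = 5/3 + (-10 - E)/3 = 5/3 + (-10/3 - E/3) = -5/3 - E/3)
(N(d(4)) - 116)**2 = ((-5/3 - 1/3*4) - 116)**2 = ((-5/3 - 4/3) - 116)**2 = (-3 - 116)**2 = (-119)**2 = 14161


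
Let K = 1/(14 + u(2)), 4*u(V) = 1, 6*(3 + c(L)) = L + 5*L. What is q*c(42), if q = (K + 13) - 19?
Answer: -4394/19 ≈ -231.26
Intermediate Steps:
c(L) = -3 + L (c(L) = -3 + (L + 5*L)/6 = -3 + (6*L)/6 = -3 + L)
u(V) = 1/4 (u(V) = (1/4)*1 = 1/4)
K = 4/57 (K = 1/(14 + 1/4) = 1/(57/4) = 4/57 ≈ 0.070175)
q = -338/57 (q = (4/57 + 13) - 19 = 745/57 - 19 = -338/57 ≈ -5.9298)
q*c(42) = -338*(-3 + 42)/57 = -338/57*39 = -4394/19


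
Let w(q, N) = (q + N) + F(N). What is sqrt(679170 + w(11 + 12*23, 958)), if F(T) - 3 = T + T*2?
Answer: 2*sqrt(170823) ≈ 826.62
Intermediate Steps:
F(T) = 3 + 3*T (F(T) = 3 + (T + T*2) = 3 + (T + 2*T) = 3 + 3*T)
w(q, N) = 3 + q + 4*N (w(q, N) = (q + N) + (3 + 3*N) = (N + q) + (3 + 3*N) = 3 + q + 4*N)
sqrt(679170 + w(11 + 12*23, 958)) = sqrt(679170 + (3 + (11 + 12*23) + 4*958)) = sqrt(679170 + (3 + (11 + 276) + 3832)) = sqrt(679170 + (3 + 287 + 3832)) = sqrt(679170 + 4122) = sqrt(683292) = 2*sqrt(170823)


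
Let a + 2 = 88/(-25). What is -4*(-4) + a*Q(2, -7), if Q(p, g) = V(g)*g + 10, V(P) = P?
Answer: -7742/25 ≈ -309.68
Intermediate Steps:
a = -138/25 (a = -2 + 88/(-25) = -2 + 88*(-1/25) = -2 - 88/25 = -138/25 ≈ -5.5200)
Q(p, g) = 10 + g**2 (Q(p, g) = g*g + 10 = g**2 + 10 = 10 + g**2)
-4*(-4) + a*Q(2, -7) = -4*(-4) - 138*(10 + (-7)**2)/25 = 16 - 138*(10 + 49)/25 = 16 - 138/25*59 = 16 - 8142/25 = -7742/25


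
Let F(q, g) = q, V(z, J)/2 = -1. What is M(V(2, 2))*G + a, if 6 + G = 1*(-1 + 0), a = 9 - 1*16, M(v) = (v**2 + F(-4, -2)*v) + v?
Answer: -77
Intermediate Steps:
V(z, J) = -2 (V(z, J) = 2*(-1) = -2)
M(v) = v**2 - 3*v (M(v) = (v**2 - 4*v) + v = v**2 - 3*v)
a = -7 (a = 9 - 16 = -7)
G = -7 (G = -6 + 1*(-1 + 0) = -6 + 1*(-1) = -6 - 1 = -7)
M(V(2, 2))*G + a = -2*(-3 - 2)*(-7) - 7 = -2*(-5)*(-7) - 7 = 10*(-7) - 7 = -70 - 7 = -77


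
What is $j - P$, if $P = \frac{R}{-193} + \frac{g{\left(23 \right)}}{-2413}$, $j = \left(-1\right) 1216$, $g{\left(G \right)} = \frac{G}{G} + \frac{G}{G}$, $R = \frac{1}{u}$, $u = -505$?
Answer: $- \frac{285982390203}{235183045} \approx -1216.0$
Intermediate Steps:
$R = - \frac{1}{505}$ ($R = \frac{1}{-505} = - \frac{1}{505} \approx -0.0019802$)
$g{\left(G \right)} = 2$ ($g{\left(G \right)} = 1 + 1 = 2$)
$j = -1216$
$P = - \frac{192517}{235183045}$ ($P = - \frac{1}{505 \left(-193\right)} + \frac{2}{-2413} = \left(- \frac{1}{505}\right) \left(- \frac{1}{193}\right) + 2 \left(- \frac{1}{2413}\right) = \frac{1}{97465} - \frac{2}{2413} = - \frac{192517}{235183045} \approx -0.00081858$)
$j - P = -1216 - - \frac{192517}{235183045} = -1216 + \frac{192517}{235183045} = - \frac{285982390203}{235183045}$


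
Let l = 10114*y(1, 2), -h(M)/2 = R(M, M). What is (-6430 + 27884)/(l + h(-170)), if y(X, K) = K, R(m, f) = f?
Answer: 10727/10284 ≈ 1.0431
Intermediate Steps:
h(M) = -2*M
l = 20228 (l = 10114*2 = 20228)
(-6430 + 27884)/(l + h(-170)) = (-6430 + 27884)/(20228 - 2*(-170)) = 21454/(20228 + 340) = 21454/20568 = 21454*(1/20568) = 10727/10284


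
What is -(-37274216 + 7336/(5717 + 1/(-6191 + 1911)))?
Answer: 130293396688552/3495537 ≈ 3.7274e+7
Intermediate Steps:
-(-37274216 + 7336/(5717 + 1/(-6191 + 1911))) = -(-37274216 + 7336/(5717 + 1/(-4280))) = -(-37274216 + 7336/(5717 - 1/4280)) = -7336/(1/(1/(24468759/4280) - 5081)) = -7336/(1/(4280/24468759 - 5081)) = -7336/(1/(-124325760199/24468759)) = -7336/(-24468759/124325760199) = -7336*(-124325760199/24468759) = 130293396688552/3495537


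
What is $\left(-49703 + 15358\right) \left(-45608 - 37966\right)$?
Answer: $2870349030$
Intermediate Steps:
$\left(-49703 + 15358\right) \left(-45608 - 37966\right) = \left(-34345\right) \left(-83574\right) = 2870349030$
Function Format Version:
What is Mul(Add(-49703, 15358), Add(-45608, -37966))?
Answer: 2870349030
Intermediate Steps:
Mul(Add(-49703, 15358), Add(-45608, -37966)) = Mul(-34345, -83574) = 2870349030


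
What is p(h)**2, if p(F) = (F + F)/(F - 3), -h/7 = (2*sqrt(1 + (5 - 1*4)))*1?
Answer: 628768/146689 - 131712*sqrt(2)/146689 ≈ 3.0166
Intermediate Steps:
h = -14*sqrt(2) (h = -7*2*sqrt(1 + (5 - 1*4)) = -7*2*sqrt(1 + (5 - 4)) = -7*2*sqrt(1 + 1) = -7*2*sqrt(2) = -14*sqrt(2) ≈ -19.799)
p(F) = 2*F/(-3 + F) (p(F) = (2*F)/(-3 + F) = 2*F/(-3 + F))
p(h)**2 = (2*(-14*sqrt(2))/(-3 - 14*sqrt(2)))**2 = (-28*sqrt(2)/(-3 - 14*sqrt(2)))**2 = 1568/(-3 - 14*sqrt(2))**2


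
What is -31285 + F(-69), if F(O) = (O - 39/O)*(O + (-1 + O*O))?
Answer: -8103189/23 ≈ -3.5231e+5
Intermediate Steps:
F(O) = (O - 39/O)*(-1 + O + O**2) (F(O) = (O - 39/O)*(O + (-1 + O**2)) = (O - 39/O)*(-1 + O + O**2))
-31285 + F(-69) = -31285 + (-39 + (-69)**2 + (-69)**3 - 40*(-69) + 39/(-69)) = -31285 + (-39 + 4761 - 328509 + 2760 + 39*(-1/69)) = -31285 + (-39 + 4761 - 328509 + 2760 - 13/23) = -31285 - 7383634/23 = -8103189/23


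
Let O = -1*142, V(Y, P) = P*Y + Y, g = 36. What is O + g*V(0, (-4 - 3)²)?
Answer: -142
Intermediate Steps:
V(Y, P) = Y + P*Y
O = -142
O + g*V(0, (-4 - 3)²) = -142 + 36*(0*(1 + (-4 - 3)²)) = -142 + 36*(0*(1 + (-7)²)) = -142 + 36*(0*(1 + 49)) = -142 + 36*(0*50) = -142 + 36*0 = -142 + 0 = -142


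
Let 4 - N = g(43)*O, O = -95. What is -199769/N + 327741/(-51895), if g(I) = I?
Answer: -109412572/1983165 ≈ -55.171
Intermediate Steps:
N = 4089 (N = 4 - 43*(-95) = 4 - 1*(-4085) = 4 + 4085 = 4089)
-199769/N + 327741/(-51895) = -199769/4089 + 327741/(-51895) = -199769*1/4089 + 327741*(-1/51895) = -199769/4089 - 3063/485 = -109412572/1983165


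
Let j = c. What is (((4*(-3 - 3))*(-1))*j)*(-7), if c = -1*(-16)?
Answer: -2688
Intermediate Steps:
c = 16
j = 16
(((4*(-3 - 3))*(-1))*j)*(-7) = (((4*(-3 - 3))*(-1))*16)*(-7) = (((4*(-6))*(-1))*16)*(-7) = (-24*(-1)*16)*(-7) = (24*16)*(-7) = 384*(-7) = -2688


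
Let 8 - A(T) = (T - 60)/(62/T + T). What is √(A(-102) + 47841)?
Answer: √1310267609315/5233 ≈ 218.74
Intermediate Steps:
A(T) = 8 - (-60 + T)/(T + 62/T) (A(T) = 8 - (T - 60)/(62/T + T) = 8 - (-60 + T)/(T + 62/T))
√(A(-102) + 47841) = √((496 + 7*(-102)² + 60*(-102))/(62 + (-102)²) + 47841) = √((496 + 7*10404 - 6120)/(62 + 10404) + 47841) = √((496 + 72828 - 6120)/10466 + 47841) = √((1/10466)*67204 + 47841) = √(33602/5233 + 47841) = √(250385555/5233) = √1310267609315/5233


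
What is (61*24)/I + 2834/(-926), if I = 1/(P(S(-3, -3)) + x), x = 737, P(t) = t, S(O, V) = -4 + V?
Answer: 494815943/463 ≈ 1.0687e+6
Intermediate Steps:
I = 1/730 (I = 1/((-4 - 3) + 737) = 1/(-7 + 737) = 1/730 ≈ 0.0013699)
(61*24)/I + 2834/(-926) = (61*24)/(1/730) + 2834/(-926) = 1464*730 + 2834*(-1/926) = 1068720 - 1417/463 = 494815943/463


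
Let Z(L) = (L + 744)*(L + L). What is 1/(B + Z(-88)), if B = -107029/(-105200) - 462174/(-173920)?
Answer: -14294050/1650281309309 ≈ -8.6616e-6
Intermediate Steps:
B = 52527491/14294050 (B = -107029*(-1/105200) - 462174*(-1/173920) = 107029/105200 + 231087/86960 = 52527491/14294050 ≈ 3.6748)
Z(L) = 2*L*(744 + L) (Z(L) = (744 + L)*(2*L) = 2*L*(744 + L))
1/(B + Z(-88)) = 1/(52527491/14294050 + 2*(-88)*(744 - 88)) = 1/(52527491/14294050 + 2*(-88)*656) = 1/(52527491/14294050 - 115456) = 1/(-1650281309309/14294050) = -14294050/1650281309309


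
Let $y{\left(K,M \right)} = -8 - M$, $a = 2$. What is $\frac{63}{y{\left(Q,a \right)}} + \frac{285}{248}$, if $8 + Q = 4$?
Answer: $- \frac{6387}{1240} \approx -5.1508$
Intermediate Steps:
$Q = -4$ ($Q = -8 + 4 = -4$)
$\frac{63}{y{\left(Q,a \right)}} + \frac{285}{248} = \frac{63}{-8 - 2} + \frac{285}{248} = \frac{63}{-8 - 2} + 285 \cdot \frac{1}{248} = \frac{63}{-10} + \frac{285}{248} = 63 \left(- \frac{1}{10}\right) + \frac{285}{248} = - \frac{63}{10} + \frac{285}{248} = - \frac{6387}{1240}$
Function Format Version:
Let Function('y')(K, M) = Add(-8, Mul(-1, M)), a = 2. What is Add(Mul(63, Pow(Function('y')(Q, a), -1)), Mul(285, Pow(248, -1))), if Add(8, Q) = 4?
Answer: Rational(-6387, 1240) ≈ -5.1508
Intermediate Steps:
Q = -4 (Q = Add(-8, 4) = -4)
Add(Mul(63, Pow(Function('y')(Q, a), -1)), Mul(285, Pow(248, -1))) = Add(Mul(63, Pow(Add(-8, Mul(-1, 2)), -1)), Mul(285, Pow(248, -1))) = Add(Mul(63, Pow(Add(-8, -2), -1)), Mul(285, Rational(1, 248))) = Add(Mul(63, Pow(-10, -1)), Rational(285, 248)) = Add(Mul(63, Rational(-1, 10)), Rational(285, 248)) = Add(Rational(-63, 10), Rational(285, 248)) = Rational(-6387, 1240)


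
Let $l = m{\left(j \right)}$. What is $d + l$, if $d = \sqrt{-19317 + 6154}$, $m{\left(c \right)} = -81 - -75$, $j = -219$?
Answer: $-6 + i \sqrt{13163} \approx -6.0 + 114.73 i$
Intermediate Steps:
$m{\left(c \right)} = -6$ ($m{\left(c \right)} = -81 + 75 = -6$)
$l = -6$
$d = i \sqrt{13163}$ ($d = \sqrt{-13163} = i \sqrt{13163} \approx 114.73 i$)
$d + l = i \sqrt{13163} - 6 = -6 + i \sqrt{13163}$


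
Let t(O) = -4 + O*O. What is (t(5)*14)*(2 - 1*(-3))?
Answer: 1470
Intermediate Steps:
t(O) = -4 + O²
(t(5)*14)*(2 - 1*(-3)) = ((-4 + 5²)*14)*(2 - 1*(-3)) = ((-4 + 25)*14)*(2 + 3) = (21*14)*5 = 294*5 = 1470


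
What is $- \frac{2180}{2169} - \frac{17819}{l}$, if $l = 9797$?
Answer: $- \frac{60006871}{21249693} \approx -2.8239$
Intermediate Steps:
$- \frac{2180}{2169} - \frac{17819}{l} = - \frac{2180}{2169} - \frac{17819}{9797} = - \frac{60006871}{21249693}$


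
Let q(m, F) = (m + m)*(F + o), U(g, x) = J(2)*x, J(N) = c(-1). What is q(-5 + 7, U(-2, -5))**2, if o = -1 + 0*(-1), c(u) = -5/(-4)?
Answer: 841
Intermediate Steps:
c(u) = 5/4 (c(u) = -5*(-1/4) = 5/4)
o = -1 (o = -1 + 0 = -1)
J(N) = 5/4
U(g, x) = 5*x/4
q(m, F) = 2*m*(-1 + F) (q(m, F) = (m + m)*(F - 1) = (2*m)*(-1 + F) = 2*m*(-1 + F))
q(-5 + 7, U(-2, -5))**2 = (2*(-5 + 7)*(-1 + (5/4)*(-5)))**2 = (2*2*(-1 - 25/4))**2 = (2*2*(-29/4))**2 = (-29)**2 = 841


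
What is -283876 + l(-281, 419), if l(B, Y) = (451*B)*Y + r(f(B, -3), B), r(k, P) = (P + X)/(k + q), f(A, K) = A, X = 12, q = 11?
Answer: -14413724281/270 ≈ -5.3384e+7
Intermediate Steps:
r(k, P) = (12 + P)/(11 + k) (r(k, P) = (P + 12)/(k + 11) = (12 + P)/(11 + k))
l(B, Y) = (12 + B)/(11 + B) + 451*B*Y (l(B, Y) = (451*B)*Y + (12 + B)/(11 + B) = 451*B*Y + (12 + B)/(11 + B) = (12 + B)/(11 + B) + 451*B*Y)
-283876 + l(-281, 419) = -283876 + (12 - 281 + 451*(-281)*419*(11 - 281))/(11 - 281) = -283876 + (12 - 281 + 451*(-281)*419*(-270))/(-270) = -283876 - (12 - 281 + 14337078030)/270 = -283876 - 1/270*14337077761 = -283876 - 14337077761/270 = -14413724281/270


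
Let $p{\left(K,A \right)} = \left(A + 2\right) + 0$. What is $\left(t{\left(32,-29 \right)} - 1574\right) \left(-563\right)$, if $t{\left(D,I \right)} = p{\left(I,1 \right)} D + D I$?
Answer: $1354578$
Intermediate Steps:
$p{\left(K,A \right)} = 2 + A$ ($p{\left(K,A \right)} = \left(2 + A\right) + 0 = 2 + A$)
$t{\left(D,I \right)} = 3 D + D I$ ($t{\left(D,I \right)} = \left(2 + 1\right) D + D I = 3 D + D I$)
$\left(t{\left(32,-29 \right)} - 1574\right) \left(-563\right) = \left(32 \left(3 - 29\right) - 1574\right) \left(-563\right) = \left(32 \left(-26\right) - 1574\right) \left(-563\right) = \left(-832 - 1574\right) \left(-563\right) = \left(-2406\right) \left(-563\right) = 1354578$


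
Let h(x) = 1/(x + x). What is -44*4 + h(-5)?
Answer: -1761/10 ≈ -176.10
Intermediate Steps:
h(x) = 1/(2*x)
-44*4 + h(-5) = -44*4 + (½)/(-5) = -176 + (½)*(-⅕) = -176 - ⅒ = -1761/10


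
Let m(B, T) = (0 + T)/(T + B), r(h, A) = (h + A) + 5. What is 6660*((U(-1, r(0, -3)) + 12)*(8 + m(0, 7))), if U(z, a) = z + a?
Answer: 779220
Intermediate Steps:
r(h, A) = 5 + A + h (r(h, A) = (A + h) + 5 = 5 + A + h)
m(B, T) = T/(B + T)
U(z, a) = a + z
6660*((U(-1, r(0, -3)) + 12)*(8 + m(0, 7))) = 6660*((((5 - 3 + 0) - 1) + 12)*(8 + 7/(0 + 7))) = 6660*(((2 - 1) + 12)*(8 + 7/7)) = 6660*((1 + 12)*(8 + 7*(⅐))) = 6660*(13*(8 + 1)) = 6660*(13*9) = 6660*117 = 779220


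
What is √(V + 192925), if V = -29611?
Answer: 3*√18146 ≈ 404.12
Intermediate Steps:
√(V + 192925) = √(-29611 + 192925) = √163314 = 3*√18146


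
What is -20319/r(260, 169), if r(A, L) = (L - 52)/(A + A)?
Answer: -270920/3 ≈ -90307.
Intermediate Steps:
r(A, L) = (-52 + L)/(2*A) (r(A, L) = (-52 + L)/((2*A)) = (-52 + L)*(1/(2*A)) = (-52 + L)/(2*A))
-20319/r(260, 169) = -20319*520/(-52 + 169) = -20319/((½)*(1/260)*117) = -20319/9/40 = -20319*40/9 = -270920/3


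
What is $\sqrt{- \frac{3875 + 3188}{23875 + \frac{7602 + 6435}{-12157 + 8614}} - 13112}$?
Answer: $\frac{i \sqrt{651330124684182255}}{7047924} \approx 114.51 i$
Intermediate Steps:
$\sqrt{- \frac{3875 + 3188}{23875 + \frac{7602 + 6435}{-12157 + 8614}} - 13112} = \sqrt{- \frac{7063}{23875 + \frac{14037}{-3543}} - 13112} = \sqrt{- \frac{7063}{23875 + 14037 \left(- \frac{1}{3543}\right)} - 13112} = \sqrt{- \frac{7063}{23875 - \frac{4679}{1181}} - 13112} = \sqrt{- \frac{7063}{\frac{28191696}{1181}} - 13112} = \sqrt{- \frac{7063 \cdot 1181}{28191696} - 13112} = \sqrt{\left(-1\right) \frac{8341403}{28191696} - 13112} = \sqrt{- \frac{8341403}{28191696} - 13112} = \sqrt{- \frac{369657859355}{28191696}} = \frac{i \sqrt{651330124684182255}}{7047924}$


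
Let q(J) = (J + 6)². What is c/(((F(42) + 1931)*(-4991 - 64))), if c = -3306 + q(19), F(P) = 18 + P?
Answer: 2681/10064505 ≈ 0.00026638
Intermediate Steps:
q(J) = (6 + J)²
c = -2681 (c = -3306 + (6 + 19)² = -3306 + 25² = -3306 + 625 = -2681)
c/(((F(42) + 1931)*(-4991 - 64))) = -2681*1/((-4991 - 64)*((18 + 42) + 1931)) = -2681*(-1/(5055*(60 + 1931))) = -2681/(1991*(-5055)) = -2681/(-10064505) = -2681*(-1/10064505) = 2681/10064505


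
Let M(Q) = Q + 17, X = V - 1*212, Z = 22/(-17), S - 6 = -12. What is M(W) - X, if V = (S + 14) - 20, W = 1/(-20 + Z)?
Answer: 87225/362 ≈ 240.95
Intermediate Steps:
S = -6 (S = 6 - 12 = -6)
Z = -22/17 (Z = 22*(-1/17) = -22/17 ≈ -1.2941)
W = -17/362 (W = 1/(-20 - 22/17) = 1/(-362/17) = -17/362 ≈ -0.046961)
V = -12 (V = (-6 + 14) - 20 = 8 - 20 = -12)
X = -224 (X = -12 - 1*212 = -12 - 212 = -224)
M(Q) = 17 + Q
M(W) - X = (17 - 17/362) - 1*(-224) = 6137/362 + 224 = 87225/362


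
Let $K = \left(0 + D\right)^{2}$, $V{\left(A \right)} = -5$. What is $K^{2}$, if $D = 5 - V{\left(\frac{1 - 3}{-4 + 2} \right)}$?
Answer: $10000$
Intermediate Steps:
$D = 10$ ($D = 5 - -5 = 5 + 5 = 10$)
$K = 100$ ($K = \left(0 + 10\right)^{2} = 10^{2} = 100$)
$K^{2} = 100^{2} = 10000$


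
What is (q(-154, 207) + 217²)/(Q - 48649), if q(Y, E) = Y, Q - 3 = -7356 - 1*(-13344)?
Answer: -6705/6094 ≈ -1.1003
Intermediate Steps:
Q = 5991 (Q = 3 + (-7356 - 1*(-13344)) = 3 + (-7356 + 13344) = 3 + 5988 = 5991)
(q(-154, 207) + 217²)/(Q - 48649) = (-154 + 217²)/(5991 - 48649) = (-154 + 47089)/(-42658) = 46935*(-1/42658) = -6705/6094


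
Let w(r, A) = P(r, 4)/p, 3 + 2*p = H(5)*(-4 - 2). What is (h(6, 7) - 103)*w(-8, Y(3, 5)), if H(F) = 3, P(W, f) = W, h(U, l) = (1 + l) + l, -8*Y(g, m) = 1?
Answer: -1408/21 ≈ -67.048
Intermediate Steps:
Y(g, m) = -⅛ (Y(g, m) = -⅛*1 = -⅛)
h(U, l) = 1 + 2*l
p = -21/2 (p = -3/2 + (3*(-4 - 2))/2 = -3/2 + (3*(-6))/2 = -3/2 + (½)*(-18) = -3/2 - 9 = -21/2 ≈ -10.500)
w(r, A) = -2*r/21 (w(r, A) = r/(-21/2) = r*(-2/21) = -2*r/21)
(h(6, 7) - 103)*w(-8, Y(3, 5)) = ((1 + 2*7) - 103)*(-2/21*(-8)) = ((1 + 14) - 103)*(16/21) = (15 - 103)*(16/21) = -88*16/21 = -1408/21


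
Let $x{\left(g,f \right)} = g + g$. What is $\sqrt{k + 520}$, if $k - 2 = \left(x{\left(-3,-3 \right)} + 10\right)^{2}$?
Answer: $\sqrt{538} \approx 23.195$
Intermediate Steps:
$x{\left(g,f \right)} = 2 g$
$k = 18$ ($k = 2 + \left(2 \left(-3\right) + 10\right)^{2} = 2 + \left(-6 + 10\right)^{2} = 2 + 4^{2} = 2 + 16 = 18$)
$\sqrt{k + 520} = \sqrt{18 + 520} = \sqrt{538}$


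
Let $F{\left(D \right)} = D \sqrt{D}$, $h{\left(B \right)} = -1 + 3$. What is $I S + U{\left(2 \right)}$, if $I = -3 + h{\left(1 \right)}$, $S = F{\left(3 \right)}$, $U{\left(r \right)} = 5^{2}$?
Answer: $25 - 3 \sqrt{3} \approx 19.804$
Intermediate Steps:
$h{\left(B \right)} = 2$
$F{\left(D \right)} = D^{\frac{3}{2}}$
$U{\left(r \right)} = 25$
$S = 3 \sqrt{3}$ ($S = 3^{\frac{3}{2}} = 3 \sqrt{3} \approx 5.1962$)
$I = -1$ ($I = -3 + 2 = -1$)
$I S + U{\left(2 \right)} = - 3 \sqrt{3} + 25 = 25 - 3 \sqrt{3}$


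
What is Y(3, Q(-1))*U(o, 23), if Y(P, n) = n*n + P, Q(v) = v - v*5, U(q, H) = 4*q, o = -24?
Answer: -1824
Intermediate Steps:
Q(v) = -4*v (Q(v) = v - 5*v = -4*v)
Y(P, n) = P + n² (Y(P, n) = n² + P = P + n²)
Y(3, Q(-1))*U(o, 23) = (3 + (-4*(-1))²)*(4*(-24)) = (3 + 4²)*(-96) = (3 + 16)*(-96) = 19*(-96) = -1824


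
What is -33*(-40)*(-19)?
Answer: -25080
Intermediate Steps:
-33*(-40)*(-19) = 1320*(-19) = -25080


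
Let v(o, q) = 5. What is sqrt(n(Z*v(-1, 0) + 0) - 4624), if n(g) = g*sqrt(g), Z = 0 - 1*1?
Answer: sqrt(-4624 - 5*I*sqrt(5)) ≈ 0.0822 - 68.0*I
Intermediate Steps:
Z = -1 (Z = 0 - 1 = -1)
n(g) = g**(3/2)
sqrt(n(Z*v(-1, 0) + 0) - 4624) = sqrt((-1*5 + 0)**(3/2) - 4624) = sqrt((-5 + 0)**(3/2) - 4624) = sqrt((-5)**(3/2) - 4624) = sqrt(-5*I*sqrt(5) - 4624) = sqrt(-4624 - 5*I*sqrt(5))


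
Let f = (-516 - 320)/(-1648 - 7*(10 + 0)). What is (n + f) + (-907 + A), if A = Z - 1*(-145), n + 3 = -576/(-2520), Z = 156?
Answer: -18288083/30065 ≈ -608.29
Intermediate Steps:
n = -97/35 (n = -3 - 576/(-2520) = -3 - 576*(-1/2520) = -3 + 8/35 = -97/35 ≈ -2.7714)
A = 301 (A = 156 - 1*(-145) = 156 + 145 = 301)
f = 418/859 (f = -836/(-1648 - 7*10) = -836/(-1648 - 70) = -836/(-1718) = -836*(-1/1718) = 418/859 ≈ 0.48661)
(n + f) + (-907 + A) = (-97/35 + 418/859) + (-907 + 301) = -68693/30065 - 606 = -18288083/30065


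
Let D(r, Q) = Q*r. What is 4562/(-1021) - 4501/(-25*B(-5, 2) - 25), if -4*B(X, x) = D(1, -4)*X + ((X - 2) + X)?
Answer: -4709571/25525 ≈ -184.51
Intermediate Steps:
B(X, x) = 1/2 + X/2 (B(X, x) = -((-4*1)*X + ((X - 2) + X))/4 = -(-4*X + ((-2 + X) + X))/4 = -(-4*X + (-2 + 2*X))/4 = -(-2 - 2*X)/4 = 1/2 + X/2)
4562/(-1021) - 4501/(-25*B(-5, 2) - 25) = 4562/(-1021) - 4501/(-25*(1/2 + (1/2)*(-5)) - 25) = 4562*(-1/1021) - 4501/(-25*(1/2 - 5/2) - 25) = -4562/1021 - 4501/(-25*(-2) - 25) = -4562/1021 - 4501/(50 - 25) = -4562/1021 - 4501/25 = -4709571/25525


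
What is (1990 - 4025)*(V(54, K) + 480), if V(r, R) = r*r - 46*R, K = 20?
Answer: -5038660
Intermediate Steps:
V(r, R) = r² - 46*R
(1990 - 4025)*(V(54, K) + 480) = (1990 - 4025)*((54² - 46*20) + 480) = -2035*((2916 - 920) + 480) = -2035*(1996 + 480) = -2035*2476 = -5038660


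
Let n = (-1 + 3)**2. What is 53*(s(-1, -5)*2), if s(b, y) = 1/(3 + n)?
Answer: 106/7 ≈ 15.143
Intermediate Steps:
n = 4 (n = 2**2 = 4)
s(b, y) = 1/7 (s(b, y) = 1/(3 + 4) = 1/7)
53*(s(-1, -5)*2) = 53*((1/7)*2) = 53*(2/7) = 106/7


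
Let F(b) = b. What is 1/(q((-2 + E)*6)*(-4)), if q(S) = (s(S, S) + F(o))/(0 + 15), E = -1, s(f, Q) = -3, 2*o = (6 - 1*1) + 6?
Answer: -3/2 ≈ -1.5000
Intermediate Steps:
o = 11/2 (o = ((6 - 1*1) + 6)/2 = ((6 - 1) + 6)/2 = (5 + 6)/2 = (½)*11 = 11/2 ≈ 5.5000)
q(S) = ⅙ (q(S) = (-3 + 11/2)/(0 + 15) = (5/2)/15 = (5/2)*(1/15) = ⅙)
1/(q((-2 + E)*6)*(-4)) = 1/((⅙)*(-4)) = 1/(-⅔) = -3/2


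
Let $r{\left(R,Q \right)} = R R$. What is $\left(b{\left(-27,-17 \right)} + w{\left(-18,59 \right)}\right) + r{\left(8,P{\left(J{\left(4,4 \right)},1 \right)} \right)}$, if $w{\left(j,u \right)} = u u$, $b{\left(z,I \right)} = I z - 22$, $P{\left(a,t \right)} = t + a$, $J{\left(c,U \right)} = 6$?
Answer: $3982$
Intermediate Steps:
$P{\left(a,t \right)} = a + t$
$r{\left(R,Q \right)} = R^{2}$
$b{\left(z,I \right)} = -22 + I z$
$w{\left(j,u \right)} = u^{2}$
$\left(b{\left(-27,-17 \right)} + w{\left(-18,59 \right)}\right) + r{\left(8,P{\left(J{\left(4,4 \right)},1 \right)} \right)} = \left(\left(-22 - -459\right) + 59^{2}\right) + 8^{2} = \left(\left(-22 + 459\right) + 3481\right) + 64 = \left(437 + 3481\right) + 64 = 3918 + 64 = 3982$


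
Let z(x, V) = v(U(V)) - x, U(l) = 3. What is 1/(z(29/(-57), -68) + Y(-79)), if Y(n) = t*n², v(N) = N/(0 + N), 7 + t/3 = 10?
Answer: 57/3201719 ≈ 1.7803e-5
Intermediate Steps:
t = 9 (t = -21 + 3*10 = -21 + 30 = 9)
v(N) = 1 (v(N) = N/N = 1)
Y(n) = 9*n²
z(x, V) = 1 - x
1/(z(29/(-57), -68) + Y(-79)) = 1/((1 - 29/(-57)) + 9*(-79)²) = 1/((1 - 29*(-1)/57) + 9*6241) = 1/((1 - 1*(-29/57)) + 56169) = 1/((1 + 29/57) + 56169) = 1/(86/57 + 56169) = 1/(3201719/57) = 57/3201719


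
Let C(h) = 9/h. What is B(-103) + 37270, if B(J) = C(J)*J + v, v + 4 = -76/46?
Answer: 857287/23 ≈ 37273.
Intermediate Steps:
v = -130/23 (v = -4 - 76/46 = -4 - 76*1/46 = -4 - 38/23 = -130/23 ≈ -5.6522)
B(J) = 77/23 (B(J) = (9/J)*J - 130/23 = 9 - 130/23 = 77/23)
B(-103) + 37270 = 77/23 + 37270 = 857287/23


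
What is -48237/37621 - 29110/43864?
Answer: -1605507539/825103772 ≈ -1.9458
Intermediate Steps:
-48237/37621 - 29110/43864 = -48237*1/37621 - 29110*1/43864 = -48237/37621 - 14555/21932 = -1605507539/825103772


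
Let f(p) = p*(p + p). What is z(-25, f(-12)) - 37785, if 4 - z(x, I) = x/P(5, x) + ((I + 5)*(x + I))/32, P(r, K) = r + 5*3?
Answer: -1286011/32 ≈ -40188.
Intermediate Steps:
f(p) = 2*p² (f(p) = p*(2*p) = 2*p²)
P(r, K) = 15 + r (P(r, K) = r + 15 = 15 + r)
z(x, I) = 4 - x/20 - (5 + I)*(I + x)/32 (z(x, I) = 4 - (x/(15 + 5) + ((I + 5)*(x + I))/32) = 4 - (x/20 + ((5 + I)*(I + x))*(1/32)) = 4 - (x*(1/20) + (5 + I)*(I + x)/32) = 4 - (x/20 + (5 + I)*(I + x)/32) = 4 + (-x/20 - (5 + I)*(I + x)/32) = 4 - x/20 - (5 + I)*(I + x)/32)
z(-25, f(-12)) - 37785 = (4 - 33/160*(-25) - 5*(-12)²/16 - (2*(-12)²)²/32 - 1/32*2*(-12)²*(-25)) - 37785 = (4 + 165/32 - 5*144/16 - (2*144)²/32 - 1/32*2*144*(-25)) - 37785 = (4 + 165/32 - 5/32*288 - 1/32*288² - 1/32*288*(-25)) - 37785 = (4 + 165/32 - 45 - 1/32*82944 + 225) - 37785 = (4 + 165/32 - 45 - 2592 + 225) - 37785 = -76891/32 - 37785 = -1286011/32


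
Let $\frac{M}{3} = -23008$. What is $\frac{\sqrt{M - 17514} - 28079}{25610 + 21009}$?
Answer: $- \frac{28079}{46619} + \frac{i \sqrt{86538}}{46619} \approx -0.60231 + 0.0063102 i$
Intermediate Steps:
$M = -69024$ ($M = 3 \left(-23008\right) = -69024$)
$\frac{\sqrt{M - 17514} - 28079}{25610 + 21009} = \frac{\sqrt{-69024 - 17514} - 28079}{25610 + 21009} = \frac{\sqrt{-86538} - 28079}{46619} = \left(i \sqrt{86538} - 28079\right) \frac{1}{46619} = \left(-28079 + i \sqrt{86538}\right) \frac{1}{46619} = - \frac{28079}{46619} + \frac{i \sqrt{86538}}{46619}$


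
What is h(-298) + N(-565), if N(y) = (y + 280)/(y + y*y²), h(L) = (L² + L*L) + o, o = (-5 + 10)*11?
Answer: 6408755318751/36072538 ≈ 1.7766e+5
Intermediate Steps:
o = 55 (o = 5*11 = 55)
h(L) = 55 + 2*L² (h(L) = (L² + L*L) + 55 = (L² + L²) + 55 = 2*L² + 55 = 55 + 2*L²)
N(y) = (280 + y)/(y + y³)
h(-298) + N(-565) = (55 + 2*(-298)²) + (280 - 565)/(-565 + (-565)³) = (55 + 2*88804) - 285/(-565 - 180362125) = (55 + 177608) - 285/(-180362690) = 177663 - 1/180362690*(-285) = 177663 + 57/36072538 = 6408755318751/36072538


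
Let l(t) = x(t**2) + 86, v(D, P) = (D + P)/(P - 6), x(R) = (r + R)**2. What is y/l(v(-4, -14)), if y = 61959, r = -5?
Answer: 206530000/345187 ≈ 598.31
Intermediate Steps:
x(R) = (-5 + R)**2
v(D, P) = (D + P)/(-6 + P)
l(t) = 86 + (-5 + t**2)**2 (l(t) = (-5 + t**2)**2 + 86 = 86 + (-5 + t**2)**2)
y/l(v(-4, -14)) = 61959/(86 + (-5 + ((-4 - 14)/(-6 - 14))**2)**2) = 61959/(86 + (-5 + (-18/(-20))**2)**2) = 61959/(86 + (-5 + (-1/20*(-18))**2)**2) = 61959/(86 + (-5 + (9/10)**2)**2) = 61959/(86 + (-5 + 81/100)**2) = 61959/(86 + (-419/100)**2) = 61959/(86 + 175561/10000) = 61959/(1035561/10000) = 61959*(10000/1035561) = 206530000/345187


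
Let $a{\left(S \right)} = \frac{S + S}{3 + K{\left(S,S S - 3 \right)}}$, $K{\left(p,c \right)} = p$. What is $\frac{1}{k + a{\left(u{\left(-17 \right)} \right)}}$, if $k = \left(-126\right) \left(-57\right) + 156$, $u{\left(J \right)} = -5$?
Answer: $\frac{1}{7343} \approx 0.00013618$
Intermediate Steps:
$k = 7338$ ($k = 7182 + 156 = 7338$)
$a{\left(S \right)} = \frac{2 S}{3 + S}$ ($a{\left(S \right)} = \frac{S + S}{3 + S} = \frac{2 S}{3 + S}$)
$\frac{1}{k + a{\left(u{\left(-17 \right)} \right)}} = \frac{1}{7338 + 2 \left(-5\right) \frac{1}{3 - 5}} = \frac{1}{7338 + 2 \left(-5\right) \frac{1}{-2}} = \frac{1}{7338 + 2 \left(-5\right) \left(- \frac{1}{2}\right)} = \frac{1}{7338 + 5} = \frac{1}{7343}$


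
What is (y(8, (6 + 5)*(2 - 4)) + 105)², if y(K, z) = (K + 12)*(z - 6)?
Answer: 207025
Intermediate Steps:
y(K, z) = (-6 + z)*(12 + K) (y(K, z) = (12 + K)*(-6 + z) = (-6 + z)*(12 + K))
(y(8, (6 + 5)*(2 - 4)) + 105)² = ((-72 - 6*8 + 12*((6 + 5)*(2 - 4)) + 8*((6 + 5)*(2 - 4))) + 105)² = ((-72 - 48 + 12*(11*(-2)) + 8*(11*(-2))) + 105)² = ((-72 - 48 + 12*(-22) + 8*(-22)) + 105)² = ((-72 - 48 - 264 - 176) + 105)² = (-560 + 105)² = (-455)² = 207025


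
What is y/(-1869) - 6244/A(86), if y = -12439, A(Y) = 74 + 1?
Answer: -511291/6675 ≈ -76.598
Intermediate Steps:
A(Y) = 75
y/(-1869) - 6244/A(86) = -12439/(-1869) - 6244/75 = -12439*(-1/1869) - 6244*1/75 = 1777/267 - 6244/75 = -511291/6675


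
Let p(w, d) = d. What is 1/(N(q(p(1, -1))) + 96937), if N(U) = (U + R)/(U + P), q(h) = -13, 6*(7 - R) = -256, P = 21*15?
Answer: 453/43912516 ≈ 1.0316e-5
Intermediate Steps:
P = 315
R = 149/3 (R = 7 - ⅙*(-256) = 7 + 128/3 = 149/3 ≈ 49.667)
N(U) = (149/3 + U)/(315 + U) (N(U) = (U + 149/3)/(U + 315) = (149/3 + U)/(315 + U))
1/(N(q(p(1, -1))) + 96937) = 1/((149/3 - 13)/(315 - 13) + 96937) = 1/((110/3)/302 + 96937) = 1/((1/302)*(110/3) + 96937) = 1/(55/453 + 96937) = 1/(43912516/453) = 453/43912516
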